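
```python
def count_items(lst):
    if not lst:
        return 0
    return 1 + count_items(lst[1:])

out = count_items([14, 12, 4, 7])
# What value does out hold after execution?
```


count_items([14, 12, 4, 7])
= 1 + count_items([12, 4, 7])
= 1 + 1 + count_items([4, 7])
= 1 + 1 + 1 + count_items([7])
= 1 + 1 + 1 + 1 + count_items([])
= 1 + 1 + 1 + 1 + 0
= 4


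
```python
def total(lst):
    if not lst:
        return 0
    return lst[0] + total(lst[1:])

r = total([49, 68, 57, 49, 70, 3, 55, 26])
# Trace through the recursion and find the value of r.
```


total([49, 68, 57, 49, 70, 3, 55, 26])
= 49 + total([68, 57, 49, 70, 3, 55, 26])
= 49 + 68 + total([57, 49, 70, 3, 55, 26])
= 49 + 68 + 57 + total([49, 70, 3, 55, 26])
= 49 + 68 + 57 + 49 + total([70, 3, 55, 26])
= 49 + 68 + 57 + 49 + 70 + total([3, 55, 26])
= 49 + 68 + 57 + 49 + 70 + 3 + total([55, 26])
= 49 + 68 + 57 + 49 + 70 + 3 + 55 + total([26])
= 49 + 68 + 57 + 49 + 70 + 3 + 55 + 26 + total([])
= 49 + 68 + 57 + 49 + 70 + 3 + 55 + 26 + 0
= 377


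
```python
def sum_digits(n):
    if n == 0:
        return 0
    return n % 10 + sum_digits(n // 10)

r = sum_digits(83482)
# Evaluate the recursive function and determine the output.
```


sum_digits(83482)
= 2 + sum_digits(8348)
= 2 + 8 + sum_digits(834)
= 2 + 8 + 4 + sum_digits(83)
= 2 + 8 + 4 + 3 + sum_digits(8)
= 2 + 8 + 4 + 3 + 8 + sum_digits(0)
= 2 + 8 + 4 + 3 + 8 + 0
= 25


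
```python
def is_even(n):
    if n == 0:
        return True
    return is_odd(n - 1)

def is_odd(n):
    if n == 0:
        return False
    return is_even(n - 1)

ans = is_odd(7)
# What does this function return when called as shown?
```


is_odd(7)
= is_even(6)
= is_odd(5)
= is_even(4)
= is_odd(3)
= is_even(2)
= is_odd(1)
= is_even(0)
n == 0: return True
= True


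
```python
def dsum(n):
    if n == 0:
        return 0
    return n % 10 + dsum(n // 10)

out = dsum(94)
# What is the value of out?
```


dsum(94)
= 4 + dsum(9)
= 4 + 9 + dsum(0)
= 4 + 9 + 0
= 13


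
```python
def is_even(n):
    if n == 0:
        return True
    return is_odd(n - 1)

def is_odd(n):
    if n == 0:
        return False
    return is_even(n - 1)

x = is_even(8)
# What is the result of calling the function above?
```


is_even(8)
= is_odd(7)
= is_even(6)
= is_odd(5)
= is_even(4)
= is_odd(3)
= is_even(2)
= is_odd(1)
= is_even(0)
n == 0: return True
= True


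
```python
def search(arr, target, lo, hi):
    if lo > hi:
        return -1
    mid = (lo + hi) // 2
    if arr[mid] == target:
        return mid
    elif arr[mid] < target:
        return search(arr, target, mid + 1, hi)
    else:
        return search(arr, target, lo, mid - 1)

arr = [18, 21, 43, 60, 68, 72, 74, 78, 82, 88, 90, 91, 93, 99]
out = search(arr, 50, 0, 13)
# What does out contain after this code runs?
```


search(arr, 50, 0, 13)
lo=0, hi=13, mid=6, arr[mid]=74
74 > 50, search left half
lo=0, hi=5, mid=2, arr[mid]=43
43 < 50, search right half
lo=3, hi=5, mid=4, arr[mid]=68
68 > 50, search left half
lo=3, hi=3, mid=3, arr[mid]=60
60 > 50, search left half
lo > hi, target not found, return -1
= -1


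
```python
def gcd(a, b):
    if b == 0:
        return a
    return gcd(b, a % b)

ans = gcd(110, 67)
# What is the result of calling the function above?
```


gcd(110, 67)
= gcd(67, 110 % 67) = gcd(67, 43)
= gcd(43, 67 % 43) = gcd(43, 24)
= gcd(24, 43 % 24) = gcd(24, 19)
= gcd(19, 24 % 19) = gcd(19, 5)
= gcd(5, 19 % 5) = gcd(5, 4)
= gcd(4, 5 % 4) = gcd(4, 1)
= gcd(1, 4 % 1) = gcd(1, 0)
b == 0, return a = 1


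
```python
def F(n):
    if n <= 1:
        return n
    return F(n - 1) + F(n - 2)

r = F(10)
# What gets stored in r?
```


F(10)
= F(9) + F(8)
= (F(8) + F(7)) + F(8)
Computing bottom-up: F(0)=0, F(1)=1, F(2)=1, F(3)=2, F(4)=3, F(5)=5, F(6)=8, F(7)=13, F(8)=21, F(9)=34, F(10)=55
= 55


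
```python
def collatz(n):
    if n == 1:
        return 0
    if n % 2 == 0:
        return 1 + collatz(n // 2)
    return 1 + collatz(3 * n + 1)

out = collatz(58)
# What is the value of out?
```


collatz(58)
58 is even -> collatz(29)
29 is odd -> 3*29+1 = 88 -> collatz(88)
88 is even -> collatz(44)
44 is even -> collatz(22)
22 is even -> collatz(11)
11 is odd -> 3*11+1 = 34 -> collatz(34)
34 is even -> collatz(17)
17 is odd -> 3*17+1 = 52 -> collatz(52)
52 is even -> collatz(26)
26 is even -> collatz(13)
13 is odd -> 3*13+1 = 40 -> collatz(40)
40 is even -> collatz(20)
20 is even -> collatz(10)
10 is even -> collatz(5)
5 is odd -> 3*5+1 = 16 -> collatz(16)
16 is even -> collatz(8)
8 is even -> collatz(4)
4 is even -> collatz(2)
2 is even -> collatz(1)
Reached 1 after 19 steps
= 19


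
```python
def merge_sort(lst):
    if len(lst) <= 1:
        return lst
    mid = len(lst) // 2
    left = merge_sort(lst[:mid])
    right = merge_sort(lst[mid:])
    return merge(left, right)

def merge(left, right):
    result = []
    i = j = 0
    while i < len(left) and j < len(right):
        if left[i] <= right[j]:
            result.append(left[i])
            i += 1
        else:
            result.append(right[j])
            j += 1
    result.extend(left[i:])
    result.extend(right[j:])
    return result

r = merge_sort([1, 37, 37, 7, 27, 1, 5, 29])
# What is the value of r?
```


merge_sort([1, 37, 37, 7, 27, 1, 5, 29])
Split into [1, 37, 37, 7] and [27, 1, 5, 29]
Left sorted: [1, 7, 37, 37]
Right sorted: [1, 5, 27, 29]
Merge [1, 7, 37, 37] and [1, 5, 27, 29]
= [1, 1, 5, 7, 27, 29, 37, 37]


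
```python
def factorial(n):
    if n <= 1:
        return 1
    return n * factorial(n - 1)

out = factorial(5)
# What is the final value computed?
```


factorial(5)
= 5 * factorial(4)
= 5 * 4 * factorial(3)
= 5 * 4 * 3 * factorial(2)
= 5 * 4 * 3 * 2 * factorial(1)
= 5 * 4 * 3 * 2 * 1
= 120


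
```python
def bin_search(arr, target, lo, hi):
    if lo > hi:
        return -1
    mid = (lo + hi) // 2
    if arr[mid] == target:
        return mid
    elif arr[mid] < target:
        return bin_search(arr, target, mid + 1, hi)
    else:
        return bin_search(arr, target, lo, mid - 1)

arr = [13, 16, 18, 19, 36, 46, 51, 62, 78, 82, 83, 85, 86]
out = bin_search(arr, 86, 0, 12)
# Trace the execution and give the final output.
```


bin_search(arr, 86, 0, 12)
lo=0, hi=12, mid=6, arr[mid]=51
51 < 86, search right half
lo=7, hi=12, mid=9, arr[mid]=82
82 < 86, search right half
lo=10, hi=12, mid=11, arr[mid]=85
85 < 86, search right half
lo=12, hi=12, mid=12, arr[mid]=86
arr[12] == 86, found at index 12
= 12


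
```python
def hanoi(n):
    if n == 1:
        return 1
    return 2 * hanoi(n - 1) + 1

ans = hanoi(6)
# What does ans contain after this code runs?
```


hanoi(6)
= 2 * hanoi(5) + 1
= 2 * (2 * hanoi(4) + 1) + 1
= 2 * (2 * (2 * hanoi(3) + 1) + 1) + 1
= 2 * (2 * (2 * (2 * hanoi(2) + 1) + 1) + 1) + 1
= 2 * (2 * (2 * (2 * (2 * hanoi(1) + 1) + 1) + 1) + 1) + 1
Now compute bottom-up:
hanoi(1) = 1
hanoi(2) = 2 * 1 + 1 = 3
hanoi(3) = 2 * 3 + 1 = 7
hanoi(4) = 2 * 7 + 1 = 15
hanoi(5) = 2 * 15 + 1 = 31
hanoi(6) = 2 * 31 + 1 = 63
= 63


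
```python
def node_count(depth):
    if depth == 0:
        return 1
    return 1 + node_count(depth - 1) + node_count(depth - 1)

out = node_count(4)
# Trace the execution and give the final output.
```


node_count(4)
= 1 + node_count(3) + node_count(3)
= 1 + 2 * node_count(3)
node_count(k) = 2^(k+1) - 1
node_count(0) = 1
node_count(1) = 3
node_count(2) = 7
node_count(3) = 15
node_count(4) = 31
node_count(4) = 2^5 - 1 = 31


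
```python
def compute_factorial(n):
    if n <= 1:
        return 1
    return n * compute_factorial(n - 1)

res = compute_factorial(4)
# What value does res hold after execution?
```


compute_factorial(4)
= 4 * compute_factorial(3)
= 4 * 3 * compute_factorial(2)
= 4 * 3 * 2 * compute_factorial(1)
= 4 * 3 * 2 * 1
= 24


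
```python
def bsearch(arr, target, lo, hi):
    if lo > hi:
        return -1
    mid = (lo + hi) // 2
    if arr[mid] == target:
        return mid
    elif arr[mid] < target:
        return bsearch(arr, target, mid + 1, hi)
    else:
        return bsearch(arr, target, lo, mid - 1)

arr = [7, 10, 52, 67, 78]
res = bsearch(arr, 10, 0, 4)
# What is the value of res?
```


bsearch(arr, 10, 0, 4)
lo=0, hi=4, mid=2, arr[mid]=52
52 > 10, search left half
lo=0, hi=1, mid=0, arr[mid]=7
7 < 10, search right half
lo=1, hi=1, mid=1, arr[mid]=10
arr[1] == 10, found at index 1
= 1


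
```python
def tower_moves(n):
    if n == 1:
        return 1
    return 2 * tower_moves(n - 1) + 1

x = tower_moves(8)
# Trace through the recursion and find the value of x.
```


tower_moves(8)
= 2 * tower_moves(7) + 1
= 2 * (2 * tower_moves(6) + 1) + 1
= 2 * (2 * (2 * tower_moves(5) + 1) + 1) + 1
= 2 * (2 * (2 * (2 * tower_moves(4) + 1) + 1) + 1) + 1
= 2 * (2 * (2 * (2 * (2 * tower_moves(3) + 1) + 1) + 1) + 1) + 1
= 2 * (2 * (2 * (2 * (2 * (2 * tower_moves(2) + 1) + 1) + 1) + 1) + 1) + 1
= 2 * (2 * (2 * (2 * (2 * (2 * (2 * tower_moves(1) + 1) + 1) + 1) + 1) + 1) + 1) + 1
Now compute bottom-up:
tower_moves(1) = 1
tower_moves(2) = 2 * 1 + 1 = 3
tower_moves(3) = 2 * 3 + 1 = 7
tower_moves(4) = 2 * 7 + 1 = 15
tower_moves(5) = 2 * 15 + 1 = 31
tower_moves(6) = 2 * 31 + 1 = 63
tower_moves(7) = 2 * 63 + 1 = 127
tower_moves(8) = 2 * 127 + 1 = 255
= 255


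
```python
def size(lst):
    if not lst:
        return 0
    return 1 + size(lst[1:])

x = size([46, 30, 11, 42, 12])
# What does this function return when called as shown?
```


size([46, 30, 11, 42, 12])
= 1 + size([30, 11, 42, 12])
= 1 + 1 + size([11, 42, 12])
= 1 + 1 + 1 + size([42, 12])
= 1 + 1 + 1 + 1 + size([12])
= 1 + 1 + 1 + 1 + 1 + size([])
= 1 + 1 + 1 + 1 + 1 + 0
= 5


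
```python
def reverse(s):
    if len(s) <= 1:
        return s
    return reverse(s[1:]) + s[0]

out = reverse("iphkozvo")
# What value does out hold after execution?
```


reverse("iphkozvo")
= reverse("phkozvo") + "i"
= reverse("hkozvo") + "p" + "i"
= reverse("kozvo") + "h" + "p" + "i"
= reverse("ozvo") + "k" + "h" + "p" + "i"
= reverse("zvo") + "o" + "k" + "h" + "p" + "i"
= reverse("vo") + "z" + "o" + "k" + "h" + "p" + "i"
= reverse("o") + "v" + "z" + "o" + "k" + "h" + "p" + "i"
= "o" + "v" + "z" + "o" + "k" + "h" + "p" + "i"
= "ovzokhpi"


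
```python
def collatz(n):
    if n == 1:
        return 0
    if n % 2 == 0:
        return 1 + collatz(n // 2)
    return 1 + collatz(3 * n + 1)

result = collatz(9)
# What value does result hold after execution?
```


collatz(9)
9 is odd -> 3*9+1 = 28 -> collatz(28)
28 is even -> collatz(14)
14 is even -> collatz(7)
7 is odd -> 3*7+1 = 22 -> collatz(22)
22 is even -> collatz(11)
11 is odd -> 3*11+1 = 34 -> collatz(34)
34 is even -> collatz(17)
17 is odd -> 3*17+1 = 52 -> collatz(52)
52 is even -> collatz(26)
26 is even -> collatz(13)
13 is odd -> 3*13+1 = 40 -> collatz(40)
40 is even -> collatz(20)
20 is even -> collatz(10)
10 is even -> collatz(5)
5 is odd -> 3*5+1 = 16 -> collatz(16)
16 is even -> collatz(8)
8 is even -> collatz(4)
4 is even -> collatz(2)
2 is even -> collatz(1)
Reached 1 after 19 steps
= 19


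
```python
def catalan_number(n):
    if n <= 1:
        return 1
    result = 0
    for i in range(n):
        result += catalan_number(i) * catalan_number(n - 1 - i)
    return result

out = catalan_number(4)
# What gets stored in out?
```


catalan_number(4)
= sum of catalan_number(i) * catalan_number(4-1-i) for i in 0..3
First compute sub-values bottom-up:
  catalan_number(0) = 1, catalan_number(1) = 1
  catalan_number(2) = 1*1 + 1*1 = 2
  catalan_number(3) = 1*2 + 1*1 + 2*1 = 5
Now catalan_number(4):
  catalan_number(0)*catalan_number(3) = 1*5 = 5
  catalan_number(1)*catalan_number(2) = 1*2 = 2
  catalan_number(2)*catalan_number(1) = 2*1 = 2
  catalan_number(3)*catalan_number(0) = 5*1 = 5
= 5 + 2 + 2 + 5
= 14


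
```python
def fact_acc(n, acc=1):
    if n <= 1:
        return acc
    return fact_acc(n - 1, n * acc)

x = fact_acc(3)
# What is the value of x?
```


fact_acc(3, 1)
= fact_acc(2, 3 * 1) = fact_acc(2, 3)
= fact_acc(1, 2 * 3) = fact_acc(1, 6)
n <= 1, return acc = 6


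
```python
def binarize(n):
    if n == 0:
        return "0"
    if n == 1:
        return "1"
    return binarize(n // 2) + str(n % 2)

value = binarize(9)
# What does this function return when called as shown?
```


binarize(9)
= binarize(4) + "1"
= binarize(2) + "0" + "1"
= binarize(1) + "0" + "0" + "1"
= "1" + "0" + "0" + "1"
= "1001"


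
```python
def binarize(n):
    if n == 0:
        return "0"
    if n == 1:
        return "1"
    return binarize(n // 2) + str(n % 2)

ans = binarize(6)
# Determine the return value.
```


binarize(6)
= binarize(3) + "0"
= binarize(1) + "1" + "0"
= "1" + "1" + "0"
= "110"


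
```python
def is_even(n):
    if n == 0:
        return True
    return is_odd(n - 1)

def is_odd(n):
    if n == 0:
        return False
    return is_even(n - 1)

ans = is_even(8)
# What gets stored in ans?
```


is_even(8)
= is_odd(7)
= is_even(6)
= is_odd(5)
= is_even(4)
= is_odd(3)
= is_even(2)
= is_odd(1)
= is_even(0)
n == 0: return True
= True


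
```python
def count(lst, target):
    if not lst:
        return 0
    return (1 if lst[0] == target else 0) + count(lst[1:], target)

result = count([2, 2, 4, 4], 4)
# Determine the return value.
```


count([2, 2, 4, 4], 4)
lst[0]=2 != 4: 0 + count([2, 4, 4], 4)
lst[0]=2 != 4: 0 + count([4, 4], 4)
lst[0]=4 == 4: 1 + count([4], 4)
lst[0]=4 == 4: 1 + count([], 4)
= 2


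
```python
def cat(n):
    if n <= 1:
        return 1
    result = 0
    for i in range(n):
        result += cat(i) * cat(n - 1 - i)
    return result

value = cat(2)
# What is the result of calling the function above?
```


cat(2)
= sum of cat(i) * cat(2-1-i) for i in 0..1
  cat(0)*cat(1) = 1*1 = 1
  cat(1)*cat(0) = 1*1 = 1
= 1 + 1
= 2


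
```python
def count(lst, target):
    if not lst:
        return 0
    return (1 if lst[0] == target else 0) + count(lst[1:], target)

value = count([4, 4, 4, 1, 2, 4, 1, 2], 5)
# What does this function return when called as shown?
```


count([4, 4, 4, 1, 2, 4, 1, 2], 5)
lst[0]=4 != 5: 0 + count([4, 4, 1, 2, 4, 1, 2], 5)
lst[0]=4 != 5: 0 + count([4, 1, 2, 4, 1, 2], 5)
lst[0]=4 != 5: 0 + count([1, 2, 4, 1, 2], 5)
lst[0]=1 != 5: 0 + count([2, 4, 1, 2], 5)
lst[0]=2 != 5: 0 + count([4, 1, 2], 5)
lst[0]=4 != 5: 0 + count([1, 2], 5)
lst[0]=1 != 5: 0 + count([2], 5)
lst[0]=2 != 5: 0 + count([], 5)
= 0


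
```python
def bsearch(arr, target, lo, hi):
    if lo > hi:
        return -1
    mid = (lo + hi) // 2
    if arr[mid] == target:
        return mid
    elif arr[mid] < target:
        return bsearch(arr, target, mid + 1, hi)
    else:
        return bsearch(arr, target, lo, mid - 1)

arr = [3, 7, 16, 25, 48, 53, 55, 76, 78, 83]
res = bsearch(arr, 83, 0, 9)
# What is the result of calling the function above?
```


bsearch(arr, 83, 0, 9)
lo=0, hi=9, mid=4, arr[mid]=48
48 < 83, search right half
lo=5, hi=9, mid=7, arr[mid]=76
76 < 83, search right half
lo=8, hi=9, mid=8, arr[mid]=78
78 < 83, search right half
lo=9, hi=9, mid=9, arr[mid]=83
arr[9] == 83, found at index 9
= 9


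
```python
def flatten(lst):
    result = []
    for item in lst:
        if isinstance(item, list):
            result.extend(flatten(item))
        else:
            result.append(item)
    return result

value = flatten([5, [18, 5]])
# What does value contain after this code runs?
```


flatten([5, [18, 5]])
Processing each element:
  5 is not a list -> append 5
  [18, 5] is a list -> flatten recursively -> [18, 5]
= [5, 18, 5]


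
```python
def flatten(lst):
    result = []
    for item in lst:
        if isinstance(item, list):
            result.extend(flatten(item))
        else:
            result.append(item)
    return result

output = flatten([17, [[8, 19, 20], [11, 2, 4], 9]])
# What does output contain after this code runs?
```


flatten([17, [[8, 19, 20], [11, 2, 4], 9]])
Processing each element:
  17 is not a list -> append 17
  [[8, 19, 20], [11, 2, 4], 9] is a list -> flatten recursively -> [8, 19, 20, 11, 2, 4, 9]
= [17, 8, 19, 20, 11, 2, 4, 9]


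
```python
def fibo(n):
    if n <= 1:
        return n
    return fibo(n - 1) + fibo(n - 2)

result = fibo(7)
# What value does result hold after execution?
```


fibo(7)
= fibo(6) + fibo(5)
= (fibo(5) + fibo(4)) + fibo(5)
Computing bottom-up: fibo(0)=0, fibo(1)=1, fibo(2)=1, fibo(3)=2, fibo(4)=3, fibo(5)=5, fibo(6)=8, fibo(7)=13
= 13


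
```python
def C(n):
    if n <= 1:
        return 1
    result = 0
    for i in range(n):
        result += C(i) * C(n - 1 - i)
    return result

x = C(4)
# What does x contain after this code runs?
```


C(4)
= sum of C(i) * C(4-1-i) for i in 0..3
First compute sub-values bottom-up:
  C(0) = 1, C(1) = 1
  C(2) = 1*1 + 1*1 = 2
  C(3) = 1*2 + 1*1 + 2*1 = 5
Now C(4):
  C(0)*C(3) = 1*5 = 5
  C(1)*C(2) = 1*2 = 2
  C(2)*C(1) = 2*1 = 2
  C(3)*C(0) = 5*1 = 5
= 5 + 2 + 2 + 5
= 14


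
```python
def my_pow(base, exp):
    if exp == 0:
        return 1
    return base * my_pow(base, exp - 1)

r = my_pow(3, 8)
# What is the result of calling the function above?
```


my_pow(3, 8)
= 3 * my_pow(3, 7)
= 3 * 3 * my_pow(3, 6)
= 3 * 3 * 3 * my_pow(3, 5)
= 3 * 3 * 3 * 3 * my_pow(3, 4)
= 3 * 3 * 3 * 3 * 3 * my_pow(3, 3)
= 3 * 3 * 3 * 3 * 3 * 3 * my_pow(3, 2)
= 3 * 3 * 3 * 3 * 3 * 3 * 3 * my_pow(3, 1)
= 3 * 3 * 3 * 3 * 3 * 3 * 3 * 3 * my_pow(3, 0)
= 3 * 3 * 3 * 3 * 3 * 3 * 3 * 3 * 1
= 6561


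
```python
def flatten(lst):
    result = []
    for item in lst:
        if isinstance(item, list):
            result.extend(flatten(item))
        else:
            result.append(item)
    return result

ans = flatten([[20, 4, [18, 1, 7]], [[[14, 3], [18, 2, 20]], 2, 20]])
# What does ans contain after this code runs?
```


flatten([[20, 4, [18, 1, 7]], [[[14, 3], [18, 2, 20]], 2, 20]])
Processing each element:
  [20, 4, [18, 1, 7]] is a list -> flatten recursively -> [20, 4, 18, 1, 7]
  [[[14, 3], [18, 2, 20]], 2, 20] is a list -> flatten recursively -> [14, 3, 18, 2, 20, 2, 20]
= [20, 4, 18, 1, 7, 14, 3, 18, 2, 20, 2, 20]


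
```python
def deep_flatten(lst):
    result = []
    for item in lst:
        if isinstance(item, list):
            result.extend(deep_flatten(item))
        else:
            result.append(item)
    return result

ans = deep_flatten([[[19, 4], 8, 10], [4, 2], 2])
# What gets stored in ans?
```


deep_flatten([[[19, 4], 8, 10], [4, 2], 2])
Processing each element:
  [[19, 4], 8, 10] is a list -> deep_flatten recursively -> [19, 4, 8, 10]
  [4, 2] is a list -> deep_flatten recursively -> [4, 2]
  2 is not a list -> append 2
= [19, 4, 8, 10, 4, 2, 2]


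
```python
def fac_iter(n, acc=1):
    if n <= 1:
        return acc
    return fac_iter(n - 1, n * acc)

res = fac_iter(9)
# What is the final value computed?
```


fac_iter(9, 1)
= fac_iter(8, 9 * 1) = fac_iter(8, 9)
= fac_iter(7, 8 * 9) = fac_iter(7, 72)
= fac_iter(6, 7 * 72) = fac_iter(6, 504)
= fac_iter(5, 6 * 504) = fac_iter(5, 3024)
= fac_iter(4, 5 * 3024) = fac_iter(4, 15120)
= fac_iter(3, 4 * 15120) = fac_iter(3, 60480)
= fac_iter(2, 3 * 60480) = fac_iter(2, 181440)
= fac_iter(1, 2 * 181440) = fac_iter(1, 362880)
n <= 1, return acc = 362880


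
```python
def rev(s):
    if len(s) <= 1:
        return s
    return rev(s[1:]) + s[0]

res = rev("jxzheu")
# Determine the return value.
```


rev("jxzheu")
= rev("xzheu") + "j"
= rev("zheu") + "x" + "j"
= rev("heu") + "z" + "x" + "j"
= rev("eu") + "h" + "z" + "x" + "j"
= rev("u") + "e" + "h" + "z" + "x" + "j"
= "u" + "e" + "h" + "z" + "x" + "j"
= "uehzxj"


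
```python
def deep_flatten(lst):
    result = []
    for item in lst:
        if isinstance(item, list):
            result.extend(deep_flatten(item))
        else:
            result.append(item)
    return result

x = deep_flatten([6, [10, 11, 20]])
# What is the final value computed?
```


deep_flatten([6, [10, 11, 20]])
Processing each element:
  6 is not a list -> append 6
  [10, 11, 20] is a list -> deep_flatten recursively -> [10, 11, 20]
= [6, 10, 11, 20]


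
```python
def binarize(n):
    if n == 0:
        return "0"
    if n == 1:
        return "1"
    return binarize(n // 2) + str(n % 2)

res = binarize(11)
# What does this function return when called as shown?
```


binarize(11)
= binarize(5) + "1"
= binarize(2) + "1" + "1"
= binarize(1) + "0" + "1" + "1"
= "1" + "0" + "1" + "1"
= "1011"


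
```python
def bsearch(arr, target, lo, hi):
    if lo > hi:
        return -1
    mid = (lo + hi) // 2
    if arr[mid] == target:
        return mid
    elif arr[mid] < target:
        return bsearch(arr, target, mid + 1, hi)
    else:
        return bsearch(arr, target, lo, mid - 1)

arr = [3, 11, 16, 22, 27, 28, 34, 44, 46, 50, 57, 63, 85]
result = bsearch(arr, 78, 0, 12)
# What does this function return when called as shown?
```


bsearch(arr, 78, 0, 12)
lo=0, hi=12, mid=6, arr[mid]=34
34 < 78, search right half
lo=7, hi=12, mid=9, arr[mid]=50
50 < 78, search right half
lo=10, hi=12, mid=11, arr[mid]=63
63 < 78, search right half
lo=12, hi=12, mid=12, arr[mid]=85
85 > 78, search left half
lo > hi, target not found, return -1
= -1


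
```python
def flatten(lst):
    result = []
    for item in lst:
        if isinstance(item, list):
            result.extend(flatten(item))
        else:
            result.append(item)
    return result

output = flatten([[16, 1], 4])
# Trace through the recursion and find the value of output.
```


flatten([[16, 1], 4])
Processing each element:
  [16, 1] is a list -> flatten recursively -> [16, 1]
  4 is not a list -> append 4
= [16, 1, 4]


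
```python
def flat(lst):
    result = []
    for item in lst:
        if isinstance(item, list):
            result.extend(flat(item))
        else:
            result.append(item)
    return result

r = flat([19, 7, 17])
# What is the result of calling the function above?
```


flat([19, 7, 17])
Processing each element:
  19 is not a list -> append 19
  7 is not a list -> append 7
  17 is not a list -> append 17
= [19, 7, 17]


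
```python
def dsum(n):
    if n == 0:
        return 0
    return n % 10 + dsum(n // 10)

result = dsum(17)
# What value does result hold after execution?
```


dsum(17)
= 7 + dsum(1)
= 7 + 1 + dsum(0)
= 7 + 1 + 0
= 8


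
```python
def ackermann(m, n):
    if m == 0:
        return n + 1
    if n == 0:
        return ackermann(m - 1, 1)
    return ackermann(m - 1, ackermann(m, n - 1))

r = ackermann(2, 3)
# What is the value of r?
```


ackermann(2, 3)
= ackermann(1, ackermann(2, 2))
First compute ackermann(2, 2) = 7
= ackermann(1, 7)
= 9


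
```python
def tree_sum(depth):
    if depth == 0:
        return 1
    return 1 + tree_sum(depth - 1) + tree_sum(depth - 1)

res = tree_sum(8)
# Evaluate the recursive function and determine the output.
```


tree_sum(8)
= 1 + tree_sum(7) + tree_sum(7)
= 1 + 2 * tree_sum(7)
tree_sum(k) = 2^(k+1) - 1
tree_sum(0) = 1
tree_sum(1) = 3
tree_sum(2) = 7
tree_sum(3) = 15
tree_sum(4) = 31
tree_sum(8) = 2^9 - 1 = 511


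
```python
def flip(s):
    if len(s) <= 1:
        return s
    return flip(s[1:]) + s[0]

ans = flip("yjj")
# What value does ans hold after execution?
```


flip("yjj")
= flip("jj") + "y"
= flip("j") + "j" + "y"
= "j" + "j" + "y"
= "jjy"


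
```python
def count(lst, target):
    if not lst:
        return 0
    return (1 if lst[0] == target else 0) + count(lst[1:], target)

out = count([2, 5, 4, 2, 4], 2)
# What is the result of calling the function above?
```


count([2, 5, 4, 2, 4], 2)
lst[0]=2 == 2: 1 + count([5, 4, 2, 4], 2)
lst[0]=5 != 2: 0 + count([4, 2, 4], 2)
lst[0]=4 != 2: 0 + count([2, 4], 2)
lst[0]=2 == 2: 1 + count([4], 2)
lst[0]=4 != 2: 0 + count([], 2)
= 2


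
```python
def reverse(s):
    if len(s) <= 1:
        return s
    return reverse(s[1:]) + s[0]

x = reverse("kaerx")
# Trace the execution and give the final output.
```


reverse("kaerx")
= reverse("aerx") + "k"
= reverse("erx") + "a" + "k"
= reverse("rx") + "e" + "a" + "k"
= reverse("x") + "r" + "e" + "a" + "k"
= "x" + "r" + "e" + "a" + "k"
= "xreak"


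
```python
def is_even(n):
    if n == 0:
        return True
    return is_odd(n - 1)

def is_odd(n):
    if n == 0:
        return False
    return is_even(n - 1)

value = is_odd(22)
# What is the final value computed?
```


is_odd(22)
= is_even(21)
= is_odd(20)
= is_even(19)
= is_odd(18)
= is_even(17)
= is_odd(16)
= is_even(15)
= is_odd(14)
= is_even(13)
= is_odd(12)
= is_even(11)
= is_odd(10)
= is_even(9)
= is_odd(8)
= is_even(7)
= is_odd(6)
= is_even(5)
= is_odd(4)
= is_even(3)
= is_odd(2)
= is_even(1)
= is_odd(0)
n == 0: return False
= False


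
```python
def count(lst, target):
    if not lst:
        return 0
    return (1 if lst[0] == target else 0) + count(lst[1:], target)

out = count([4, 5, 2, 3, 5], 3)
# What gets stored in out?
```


count([4, 5, 2, 3, 5], 3)
lst[0]=4 != 3: 0 + count([5, 2, 3, 5], 3)
lst[0]=5 != 3: 0 + count([2, 3, 5], 3)
lst[0]=2 != 3: 0 + count([3, 5], 3)
lst[0]=3 == 3: 1 + count([5], 3)
lst[0]=5 != 3: 0 + count([], 3)
= 1


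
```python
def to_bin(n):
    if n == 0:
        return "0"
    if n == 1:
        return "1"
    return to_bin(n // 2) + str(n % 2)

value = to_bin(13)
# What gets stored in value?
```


to_bin(13)
= to_bin(6) + "1"
= to_bin(3) + "0" + "1"
= to_bin(1) + "1" + "0" + "1"
= "1" + "1" + "0" + "1"
= "1101"


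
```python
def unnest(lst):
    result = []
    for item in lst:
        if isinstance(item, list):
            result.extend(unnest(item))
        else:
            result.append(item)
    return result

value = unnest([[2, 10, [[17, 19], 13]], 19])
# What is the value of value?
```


unnest([[2, 10, [[17, 19], 13]], 19])
Processing each element:
  [2, 10, [[17, 19], 13]] is a list -> unnest recursively -> [2, 10, 17, 19, 13]
  19 is not a list -> append 19
= [2, 10, 17, 19, 13, 19]


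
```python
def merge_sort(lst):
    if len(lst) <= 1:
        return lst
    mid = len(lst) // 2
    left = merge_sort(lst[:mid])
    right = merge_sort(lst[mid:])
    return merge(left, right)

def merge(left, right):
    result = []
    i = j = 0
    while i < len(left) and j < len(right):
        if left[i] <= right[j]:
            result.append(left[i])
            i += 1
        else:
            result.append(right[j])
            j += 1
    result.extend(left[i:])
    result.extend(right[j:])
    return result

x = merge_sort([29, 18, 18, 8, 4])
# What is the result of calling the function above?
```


merge_sort([29, 18, 18, 8, 4])
Split into [29, 18] and [18, 8, 4]
Left sorted: [18, 29]
Right sorted: [4, 8, 18]
Merge [18, 29] and [4, 8, 18]
= [4, 8, 18, 18, 29]


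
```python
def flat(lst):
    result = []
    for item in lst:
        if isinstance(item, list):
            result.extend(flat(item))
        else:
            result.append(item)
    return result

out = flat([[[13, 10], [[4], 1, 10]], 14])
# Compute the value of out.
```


flat([[[13, 10], [[4], 1, 10]], 14])
Processing each element:
  [[13, 10], [[4], 1, 10]] is a list -> flat recursively -> [13, 10, 4, 1, 10]
  14 is not a list -> append 14
= [13, 10, 4, 1, 10, 14]


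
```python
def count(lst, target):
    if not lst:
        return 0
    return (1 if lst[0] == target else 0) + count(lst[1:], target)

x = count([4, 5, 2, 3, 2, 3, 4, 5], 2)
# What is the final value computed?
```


count([4, 5, 2, 3, 2, 3, 4, 5], 2)
lst[0]=4 != 2: 0 + count([5, 2, 3, 2, 3, 4, 5], 2)
lst[0]=5 != 2: 0 + count([2, 3, 2, 3, 4, 5], 2)
lst[0]=2 == 2: 1 + count([3, 2, 3, 4, 5], 2)
lst[0]=3 != 2: 0 + count([2, 3, 4, 5], 2)
lst[0]=2 == 2: 1 + count([3, 4, 5], 2)
lst[0]=3 != 2: 0 + count([4, 5], 2)
lst[0]=4 != 2: 0 + count([5], 2)
lst[0]=5 != 2: 0 + count([], 2)
= 2


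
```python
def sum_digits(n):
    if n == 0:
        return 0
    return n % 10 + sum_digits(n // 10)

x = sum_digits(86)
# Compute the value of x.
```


sum_digits(86)
= 6 + sum_digits(8)
= 6 + 8 + sum_digits(0)
= 6 + 8 + 0
= 14


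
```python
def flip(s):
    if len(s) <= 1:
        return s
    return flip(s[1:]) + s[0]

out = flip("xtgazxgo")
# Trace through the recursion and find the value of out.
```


flip("xtgazxgo")
= flip("tgazxgo") + "x"
= flip("gazxgo") + "t" + "x"
= flip("azxgo") + "g" + "t" + "x"
= flip("zxgo") + "a" + "g" + "t" + "x"
= flip("xgo") + "z" + "a" + "g" + "t" + "x"
= flip("go") + "x" + "z" + "a" + "g" + "t" + "x"
= flip("o") + "g" + "x" + "z" + "a" + "g" + "t" + "x"
= "o" + "g" + "x" + "z" + "a" + "g" + "t" + "x"
= "ogxzagtx"


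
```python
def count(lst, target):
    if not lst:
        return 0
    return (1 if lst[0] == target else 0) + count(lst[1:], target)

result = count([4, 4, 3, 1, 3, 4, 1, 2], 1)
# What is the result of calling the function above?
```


count([4, 4, 3, 1, 3, 4, 1, 2], 1)
lst[0]=4 != 1: 0 + count([4, 3, 1, 3, 4, 1, 2], 1)
lst[0]=4 != 1: 0 + count([3, 1, 3, 4, 1, 2], 1)
lst[0]=3 != 1: 0 + count([1, 3, 4, 1, 2], 1)
lst[0]=1 == 1: 1 + count([3, 4, 1, 2], 1)
lst[0]=3 != 1: 0 + count([4, 1, 2], 1)
lst[0]=4 != 1: 0 + count([1, 2], 1)
lst[0]=1 == 1: 1 + count([2], 1)
lst[0]=2 != 1: 0 + count([], 1)
= 2


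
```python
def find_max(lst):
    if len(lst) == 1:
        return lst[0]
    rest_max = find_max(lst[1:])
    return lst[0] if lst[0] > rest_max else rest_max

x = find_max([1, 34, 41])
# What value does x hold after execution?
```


find_max([1, 34, 41])
= compare 1 with find_max([34, 41])
= compare 34 with find_max([41])
Base: find_max([41]) = 41
compare 34 with 41: max = 41
compare 1 with 41: max = 41
= 41


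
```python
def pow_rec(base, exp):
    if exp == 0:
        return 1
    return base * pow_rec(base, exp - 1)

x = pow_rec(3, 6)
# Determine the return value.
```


pow_rec(3, 6)
= 3 * pow_rec(3, 5)
= 3 * 3 * pow_rec(3, 4)
= 3 * 3 * 3 * pow_rec(3, 3)
= 3 * 3 * 3 * 3 * pow_rec(3, 2)
= 3 * 3 * 3 * 3 * 3 * pow_rec(3, 1)
= 3 * 3 * 3 * 3 * 3 * 3 * pow_rec(3, 0)
= 3 * 3 * 3 * 3 * 3 * 3 * 1
= 729


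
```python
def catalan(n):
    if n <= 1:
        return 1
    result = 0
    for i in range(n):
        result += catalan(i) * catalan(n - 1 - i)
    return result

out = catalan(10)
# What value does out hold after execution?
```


catalan(10)
= sum of catalan(i) * catalan(10-1-i) for i in 0..9
First compute sub-values bottom-up:
  catalan(0) = 1, catalan(1) = 1
  catalan(2) = 1*1 + 1*1 = 2
  catalan(3) = 1*2 + 1*1 + 2*1 = 5
  catalan(4) = 1*5 + 1*2 + 2*1 + 5*1 = 14
  catalan(5) = 1*14 + 1*5 + 2*2 + 5*1 + 14*1 = 42
  catalan(6) = 1*42 + 1*14 + 2*5 + 5*2 + 14*1 + 42*1 = 132
  catalan(7) = 1*132 + 1*42 + 2*14 + 5*5 + 14*2 + 42*1 + 132*1 = 429
  catalan(8) = 1*429 + 1*132 + 2*42 + 5*14 + 14*5 + 42*2 + 132*1 + 429*1 = 1430
  catalan(9) = 1*1430 + 1*429 + 2*132 + 5*42 + 14*14 + 42*5 + 132*2 + 429*1 + 1430*1 = 4862
Now catalan(10):
  catalan(0)*catalan(9) = 1*4862 = 4862
  catalan(1)*catalan(8) = 1*1430 = 1430
  catalan(2)*catalan(7) = 2*429 = 858
  catalan(3)*catalan(6) = 5*132 = 660
  catalan(4)*catalan(5) = 14*42 = 588
  catalan(5)*catalan(4) = 42*14 = 588
  catalan(6)*catalan(3) = 132*5 = 660
  catalan(7)*catalan(2) = 429*2 = 858
  catalan(8)*catalan(1) = 1430*1 = 1430
  catalan(9)*catalan(0) = 4862*1 = 4862
= 4862 + 1430 + 858 + 660 + 588 + 588 + 660 + 858 + 1430 + 4862
= 16796


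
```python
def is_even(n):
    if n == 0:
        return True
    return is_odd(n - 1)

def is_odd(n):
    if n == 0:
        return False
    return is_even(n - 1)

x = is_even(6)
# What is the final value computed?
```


is_even(6)
= is_odd(5)
= is_even(4)
= is_odd(3)
= is_even(2)
= is_odd(1)
= is_even(0)
n == 0: return True
= True


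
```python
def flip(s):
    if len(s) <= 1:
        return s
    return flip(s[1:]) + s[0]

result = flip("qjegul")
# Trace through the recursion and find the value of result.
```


flip("qjegul")
= flip("jegul") + "q"
= flip("egul") + "j" + "q"
= flip("gul") + "e" + "j" + "q"
= flip("ul") + "g" + "e" + "j" + "q"
= flip("l") + "u" + "g" + "e" + "j" + "q"
= "l" + "u" + "g" + "e" + "j" + "q"
= "lugejq"


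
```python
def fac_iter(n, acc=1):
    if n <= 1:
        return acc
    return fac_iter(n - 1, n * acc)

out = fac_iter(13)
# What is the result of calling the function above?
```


fac_iter(13, 1)
= fac_iter(12, 13 * 1) = fac_iter(12, 13)
= fac_iter(11, 12 * 13) = fac_iter(11, 156)
= fac_iter(10, 11 * 156) = fac_iter(10, 1716)
= fac_iter(9, 10 * 1716) = fac_iter(9, 17160)
= fac_iter(8, 9 * 17160) = fac_iter(8, 154440)
= fac_iter(7, 8 * 154440) = fac_iter(7, 1235520)
= fac_iter(6, 7 * 1235520) = fac_iter(6, 8648640)
= fac_iter(5, 6 * 8648640) = fac_iter(5, 51891840)
= fac_iter(4, 5 * 51891840) = fac_iter(4, 259459200)
= fac_iter(3, 4 * 259459200) = fac_iter(3, 1037836800)
= fac_iter(2, 3 * 1037836800) = fac_iter(2, 3113510400)
= fac_iter(1, 2 * 3113510400) = fac_iter(1, 6227020800)
n <= 1, return acc = 6227020800


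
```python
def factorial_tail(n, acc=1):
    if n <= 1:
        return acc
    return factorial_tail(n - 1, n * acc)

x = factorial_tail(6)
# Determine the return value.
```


factorial_tail(6, 1)
= factorial_tail(5, 6 * 1) = factorial_tail(5, 6)
= factorial_tail(4, 5 * 6) = factorial_tail(4, 30)
= factorial_tail(3, 4 * 30) = factorial_tail(3, 120)
= factorial_tail(2, 3 * 120) = factorial_tail(2, 360)
= factorial_tail(1, 2 * 360) = factorial_tail(1, 720)
n <= 1, return acc = 720


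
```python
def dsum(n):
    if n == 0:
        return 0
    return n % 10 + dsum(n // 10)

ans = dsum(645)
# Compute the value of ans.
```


dsum(645)
= 5 + dsum(64)
= 5 + 4 + dsum(6)
= 5 + 4 + 6 + dsum(0)
= 5 + 4 + 6 + 0
= 15


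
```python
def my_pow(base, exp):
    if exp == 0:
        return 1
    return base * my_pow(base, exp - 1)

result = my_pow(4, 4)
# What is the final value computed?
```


my_pow(4, 4)
= 4 * my_pow(4, 3)
= 4 * 4 * my_pow(4, 2)
= 4 * 4 * 4 * my_pow(4, 1)
= 4 * 4 * 4 * 4 * my_pow(4, 0)
= 4 * 4 * 4 * 4 * 1
= 256


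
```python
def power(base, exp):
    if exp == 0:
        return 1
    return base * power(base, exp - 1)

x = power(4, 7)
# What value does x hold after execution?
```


power(4, 7)
= 4 * power(4, 6)
= 4 * 4 * power(4, 5)
= 4 * 4 * 4 * power(4, 4)
= 4 * 4 * 4 * 4 * power(4, 3)
= 4 * 4 * 4 * 4 * 4 * power(4, 2)
= 4 * 4 * 4 * 4 * 4 * 4 * power(4, 1)
= 4 * 4 * 4 * 4 * 4 * 4 * 4 * power(4, 0)
= 4 * 4 * 4 * 4 * 4 * 4 * 4 * 1
= 16384


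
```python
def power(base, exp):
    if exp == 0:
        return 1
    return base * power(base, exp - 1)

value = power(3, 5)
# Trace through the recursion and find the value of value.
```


power(3, 5)
= 3 * power(3, 4)
= 3 * 3 * power(3, 3)
= 3 * 3 * 3 * power(3, 2)
= 3 * 3 * 3 * 3 * power(3, 1)
= 3 * 3 * 3 * 3 * 3 * power(3, 0)
= 3 * 3 * 3 * 3 * 3 * 1
= 243


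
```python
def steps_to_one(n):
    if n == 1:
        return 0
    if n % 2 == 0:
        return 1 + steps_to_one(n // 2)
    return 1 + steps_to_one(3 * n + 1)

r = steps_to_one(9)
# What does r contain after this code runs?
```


steps_to_one(9)
9 is odd -> 3*9+1 = 28 -> steps_to_one(28)
28 is even -> steps_to_one(14)
14 is even -> steps_to_one(7)
7 is odd -> 3*7+1 = 22 -> steps_to_one(22)
22 is even -> steps_to_one(11)
11 is odd -> 3*11+1 = 34 -> steps_to_one(34)
34 is even -> steps_to_one(17)
17 is odd -> 3*17+1 = 52 -> steps_to_one(52)
52 is even -> steps_to_one(26)
26 is even -> steps_to_one(13)
13 is odd -> 3*13+1 = 40 -> steps_to_one(40)
40 is even -> steps_to_one(20)
20 is even -> steps_to_one(10)
10 is even -> steps_to_one(5)
5 is odd -> 3*5+1 = 16 -> steps_to_one(16)
16 is even -> steps_to_one(8)
8 is even -> steps_to_one(4)
4 is even -> steps_to_one(2)
2 is even -> steps_to_one(1)
Reached 1 after 19 steps
= 19


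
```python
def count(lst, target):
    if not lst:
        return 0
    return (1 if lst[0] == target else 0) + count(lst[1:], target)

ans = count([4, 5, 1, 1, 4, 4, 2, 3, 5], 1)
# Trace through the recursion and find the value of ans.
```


count([4, 5, 1, 1, 4, 4, 2, 3, 5], 1)
lst[0]=4 != 1: 0 + count([5, 1, 1, 4, 4, 2, 3, 5], 1)
lst[0]=5 != 1: 0 + count([1, 1, 4, 4, 2, 3, 5], 1)
lst[0]=1 == 1: 1 + count([1, 4, 4, 2, 3, 5], 1)
lst[0]=1 == 1: 1 + count([4, 4, 2, 3, 5], 1)
lst[0]=4 != 1: 0 + count([4, 2, 3, 5], 1)
lst[0]=4 != 1: 0 + count([2, 3, 5], 1)
lst[0]=2 != 1: 0 + count([3, 5], 1)
lst[0]=3 != 1: 0 + count([5], 1)
lst[0]=5 != 1: 0 + count([], 1)
= 2


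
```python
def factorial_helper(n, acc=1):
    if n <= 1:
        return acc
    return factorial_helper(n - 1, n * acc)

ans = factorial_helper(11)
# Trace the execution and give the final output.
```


factorial_helper(11, 1)
= factorial_helper(10, 11 * 1) = factorial_helper(10, 11)
= factorial_helper(9, 10 * 11) = factorial_helper(9, 110)
= factorial_helper(8, 9 * 110) = factorial_helper(8, 990)
= factorial_helper(7, 8 * 990) = factorial_helper(7, 7920)
= factorial_helper(6, 7 * 7920) = factorial_helper(6, 55440)
= factorial_helper(5, 6 * 55440) = factorial_helper(5, 332640)
= factorial_helper(4, 5 * 332640) = factorial_helper(4, 1663200)
= factorial_helper(3, 4 * 1663200) = factorial_helper(3, 6652800)
= factorial_helper(2, 3 * 6652800) = factorial_helper(2, 19958400)
= factorial_helper(1, 2 * 19958400) = factorial_helper(1, 39916800)
n <= 1, return acc = 39916800


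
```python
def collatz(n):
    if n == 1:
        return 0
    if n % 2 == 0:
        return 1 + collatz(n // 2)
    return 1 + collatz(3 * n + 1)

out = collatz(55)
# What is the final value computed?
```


collatz(55)
55 is odd -> 3*55+1 = 166 -> collatz(166)
166 is even -> collatz(83)
83 is odd -> 3*83+1 = 250 -> collatz(250)
250 is even -> collatz(125)
125 is odd -> 3*125+1 = 376 -> collatz(376)
376 is even -> collatz(188)
188 is even -> collatz(94)
94 is even -> collatz(47)
47 is odd -> 3*47+1 = 142 -> collatz(142)
142 is even -> collatz(71)
71 is odd -> 3*71+1 = 214 -> collatz(214)
214 is even -> collatz(107)
107 is odd -> 3*107+1 = 322 -> collatz(322)
322 is even -> collatz(161)
161 is odd -> 3*161+1 = 484 -> collatz(484)
484 is even -> collatz(242)
242 is even -> collatz(121)
121 is odd -> 3*121+1 = 364 -> collatz(364)
364 is even -> collatz(182)
182 is even -> collatz(91)
91 is odd -> 3*91+1 = 274 -> collatz(274)
274 is even -> collatz(137)
137 is odd -> 3*137+1 = 412 -> collatz(412)
412 is even -> collatz(206)
206 is even -> collatz(103)
103 is odd -> 3*103+1 = 310 -> collatz(310)
310 is even -> collatz(155)
155 is odd -> 3*155+1 = 466 -> collatz(466)
466 is even -> collatz(233)
233 is odd -> 3*233+1 = 700 -> collatz(700)
700 is even -> collatz(350)
350 is even -> collatz(175)
175 is odd -> 3*175+1 = 526 -> collatz(526)
526 is even -> collatz(263)
263 is odd -> 3*263+1 = 790 -> collatz(790)
790 is even -> collatz(395)
395 is odd -> 3*395+1 = 1186 -> collatz(1186)
1186 is even -> collatz(593)
593 is odd -> 3*593+1 = 1780 -> collatz(1780)
1780 is even -> collatz(890)
890 is even -> collatz(445)
445 is odd -> 3*445+1 = 1336 -> collatz(1336)
1336 is even -> collatz(668)
668 is even -> collatz(334)
334 is even -> collatz(167)
167 is odd -> 3*167+1 = 502 -> collatz(502)
502 is even -> collatz(251)
251 is odd -> 3*251+1 = 754 -> collatz(754)
754 is even -> collatz(377)
377 is odd -> 3*377+1 = 1132 -> collatz(1132)
1132 is even -> collatz(566)
566 is even -> collatz(283)
283 is odd -> 3*283+1 = 850 -> collatz(850)
850 is even -> collatz(425)
425 is odd -> 3*425+1 = 1276 -> collatz(1276)
1276 is even -> collatz(638)
638 is even -> collatz(319)
319 is odd -> 3*319+1 = 958 -> collatz(958)
958 is even -> collatz(479)
479 is odd -> 3*479+1 = 1438 -> collatz(1438)
1438 is even -> collatz(719)
719 is odd -> 3*719+1 = 2158 -> collatz(2158)
2158 is even -> collatz(1079)
1079 is odd -> 3*1079+1 = 3238 -> collatz(3238)
3238 is even -> collatz(1619)
1619 is odd -> 3*1619+1 = 4858 -> collatz(4858)
4858 is even -> collatz(2429)
2429 is odd -> 3*2429+1 = 7288 -> collatz(7288)
7288 is even -> collatz(3644)
3644 is even -> collatz(1822)
1822 is even -> collatz(911)
911 is odd -> 3*911+1 = 2734 -> collatz(2734)
2734 is even -> collatz(1367)
1367 is odd -> 3*1367+1 = 4102 -> collatz(4102)
4102 is even -> collatz(2051)
2051 is odd -> 3*2051+1 = 6154 -> collatz(6154)
6154 is even -> collatz(3077)
3077 is odd -> 3*3077+1 = 9232 -> collatz(9232)
9232 is even -> collatz(4616)
4616 is even -> collatz(2308)
2308 is even -> collatz(1154)
1154 is even -> collatz(577)
577 is odd -> 3*577+1 = 1732 -> collatz(1732)
1732 is even -> collatz(866)
866 is even -> collatz(433)
433 is odd -> 3*433+1 = 1300 -> collatz(1300)
1300 is even -> collatz(650)
650 is even -> collatz(325)
325 is odd -> 3*325+1 = 976 -> collatz(976)
976 is even -> collatz(488)
488 is even -> collatz(244)
244 is even -> collatz(122)
122 is even -> collatz(61)
61 is odd -> 3*61+1 = 184 -> collatz(184)
184 is even -> collatz(92)
92 is even -> collatz(46)
46 is even -> collatz(23)
23 is odd -> 3*23+1 = 70 -> collatz(70)
70 is even -> collatz(35)
35 is odd -> 3*35+1 = 106 -> collatz(106)
106 is even -> collatz(53)
53 is odd -> 3*53+1 = 160 -> collatz(160)
160 is even -> collatz(80)
80 is even -> collatz(40)
40 is even -> collatz(20)
20 is even -> collatz(10)
10 is even -> collatz(5)
5 is odd -> 3*5+1 = 16 -> collatz(16)
16 is even -> collatz(8)
8 is even -> collatz(4)
4 is even -> collatz(2)
2 is even -> collatz(1)
Reached 1 after 112 steps
= 112
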